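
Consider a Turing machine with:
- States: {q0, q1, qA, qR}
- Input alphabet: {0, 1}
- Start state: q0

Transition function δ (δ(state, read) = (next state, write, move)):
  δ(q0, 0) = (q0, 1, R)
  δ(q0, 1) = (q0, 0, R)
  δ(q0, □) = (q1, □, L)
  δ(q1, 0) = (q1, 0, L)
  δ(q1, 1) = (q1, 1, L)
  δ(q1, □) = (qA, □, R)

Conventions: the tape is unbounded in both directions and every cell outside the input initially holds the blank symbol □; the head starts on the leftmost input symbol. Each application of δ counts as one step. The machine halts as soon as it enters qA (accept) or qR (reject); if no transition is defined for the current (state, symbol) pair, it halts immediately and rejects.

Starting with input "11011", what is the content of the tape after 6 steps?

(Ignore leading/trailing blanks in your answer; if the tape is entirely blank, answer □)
Step 0: [q0]11011 (head at position 0)
Step 1: δ(q0, 1) = (q0, 0, R)  ⊢  0[q0]1011 (head at position 1)
Step 2: δ(q0, 1) = (q0, 0, R)  ⊢  00[q0]011 (head at position 2)
Step 3: δ(q0, 0) = (q0, 1, R)  ⊢  001[q0]11 (head at position 3)
Step 4: δ(q0, 1) = (q0, 0, R)  ⊢  0010[q0]1 (head at position 4)
Step 5: δ(q0, 1) = (q0, 0, R)  ⊢  00100[q0]□ (head at position 5)
Step 6: δ(q0, □) = (q1, □, L)  ⊢  0010[q1]0□ (head at position 4)
Tape after 6 steps (ignoring surrounding blanks): 00100

Final answer: Tape: 00100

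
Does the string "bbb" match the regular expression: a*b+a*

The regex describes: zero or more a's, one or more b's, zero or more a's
Yes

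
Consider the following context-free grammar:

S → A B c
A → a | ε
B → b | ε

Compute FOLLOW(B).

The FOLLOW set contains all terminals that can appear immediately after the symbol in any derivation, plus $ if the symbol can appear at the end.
B occurs in S → A B c, immediately followed by the terminal c. So FOLLOW(B) = {c}.

Final answer: {c}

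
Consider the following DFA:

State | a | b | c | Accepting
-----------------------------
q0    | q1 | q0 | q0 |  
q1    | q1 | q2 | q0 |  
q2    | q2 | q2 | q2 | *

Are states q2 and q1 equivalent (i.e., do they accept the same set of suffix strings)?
Try the suffix ε (the empty string).
From q2: q2 — accepting.
From q1: q1 — not accepting.
The two states disagree on this suffix, so they are not equivalent.

Final answer: No. Distinguishing string: ε (the empty string) - accepted from q2 but not from q1.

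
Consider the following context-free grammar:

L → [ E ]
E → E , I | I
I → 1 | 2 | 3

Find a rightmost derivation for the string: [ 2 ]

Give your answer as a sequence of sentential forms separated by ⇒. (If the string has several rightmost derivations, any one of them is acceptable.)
Start with L.
Step 1: the rightmost non-terminal is L; apply L → [ E ]:  [ E ]
Step 2: the rightmost non-terminal is E; apply E → I:  [ I ]
Step 3: the rightmost non-terminal is I; apply I → 2:  [ 2 ]

Final answer: L ⇒ [ E ] ⇒ [ I ] ⇒ [ 2 ]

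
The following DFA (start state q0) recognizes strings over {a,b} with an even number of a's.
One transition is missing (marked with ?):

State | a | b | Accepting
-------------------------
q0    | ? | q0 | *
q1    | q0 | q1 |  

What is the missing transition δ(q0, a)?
q1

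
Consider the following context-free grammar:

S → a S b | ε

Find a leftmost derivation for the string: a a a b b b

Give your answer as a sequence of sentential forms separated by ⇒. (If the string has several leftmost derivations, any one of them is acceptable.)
Start with S.
Step 1: the leftmost non-terminal is S; apply S → a S b:  a S b
Step 2: the leftmost non-terminal is S; apply S → a S b:  a a S b b
Step 3: the leftmost non-terminal is S; apply S → a S b:  a a a S b b b
Step 4: the leftmost non-terminal is S; apply S → ε:  a a a b b b

Final answer: S ⇒ a S b ⇒ a a S b b ⇒ a a a S b b b ⇒ a a a b b b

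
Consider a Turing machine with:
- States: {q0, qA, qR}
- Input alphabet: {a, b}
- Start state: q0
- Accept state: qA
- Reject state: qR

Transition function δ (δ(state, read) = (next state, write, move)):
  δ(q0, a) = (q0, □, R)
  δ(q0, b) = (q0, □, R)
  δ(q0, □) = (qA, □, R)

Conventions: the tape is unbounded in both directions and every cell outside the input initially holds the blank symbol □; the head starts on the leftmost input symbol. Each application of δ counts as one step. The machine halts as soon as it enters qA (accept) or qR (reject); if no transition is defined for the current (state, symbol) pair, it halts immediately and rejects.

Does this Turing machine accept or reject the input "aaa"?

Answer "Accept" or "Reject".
Step 0: [q0]aaa (head at position 0)
Step 1: δ(q0, a) = (q0, □, R)  ⊢  □[q0]aa (head at position 1)
Step 2: δ(q0, a) = (q0, □, R)  ⊢  □□[q0]a (head at position 2)
Step 3: δ(q0, a) = (q0, □, R)  ⊢  □□□[q0]□ (head at position 3)
Step 4: δ(q0, □) = (qA, □, R)  ⊢  □□□□[qA]□ (head at position 4)
The machine is in qA, so it halts and accepts.

Final answer: Accept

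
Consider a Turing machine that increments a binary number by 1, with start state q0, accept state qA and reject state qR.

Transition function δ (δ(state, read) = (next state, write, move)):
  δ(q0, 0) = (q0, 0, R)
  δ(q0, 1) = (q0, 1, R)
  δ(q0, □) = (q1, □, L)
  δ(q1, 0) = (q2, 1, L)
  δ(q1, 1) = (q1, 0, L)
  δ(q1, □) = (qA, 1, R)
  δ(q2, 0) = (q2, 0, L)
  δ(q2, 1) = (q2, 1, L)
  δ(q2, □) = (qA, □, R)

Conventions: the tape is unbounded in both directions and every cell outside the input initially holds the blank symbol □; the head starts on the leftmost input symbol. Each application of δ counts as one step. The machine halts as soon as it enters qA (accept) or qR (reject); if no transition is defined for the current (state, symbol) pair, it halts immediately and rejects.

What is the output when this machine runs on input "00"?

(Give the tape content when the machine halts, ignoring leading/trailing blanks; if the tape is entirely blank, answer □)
Step 0: [q0]00 (head at position 0)
Step 1: δ(q0, 0) = (q0, 0, R)  ⊢  0[q0]0 (head at position 1)
Step 2: δ(q0, 0) = (q0, 0, R)  ⊢  00[q0]□ (head at position 2)
Step 3: δ(q0, □) = (q1, □, L)  ⊢  0[q1]0□ (head at position 1)
Step 4: δ(q1, 0) = (q2, 1, L)  ⊢  [q2]01□ (head at position 0)
Step 5: δ(q2, 0) = (q2, 0, L)  ⊢  [q2]□01□ (head at position -1)
Step 6: δ(q2, □) = (qA, □, R)  ⊢  □[qA]01□ (head at position 0)
The machine is in qA, so it halts and accepts.
Tape content when halted (ignoring surrounding blanks): 01

Final answer: Output: 01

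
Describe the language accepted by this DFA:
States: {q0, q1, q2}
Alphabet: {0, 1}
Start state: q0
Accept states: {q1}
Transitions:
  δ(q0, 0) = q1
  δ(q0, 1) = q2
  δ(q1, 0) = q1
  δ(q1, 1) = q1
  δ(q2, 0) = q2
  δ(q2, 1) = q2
Analyzing the DFA structure:
Start state: q0
Accept states: {q1}
Interpreting what each state remembers (checking against the transitions):
  q0: nothing has been read yet
  q1: the first symbol was 0
  q2: the first symbol was 1 (trap state)
  δ(q0, 0): in q0 (nothing has been read yet), after reading 0 we have: the first symbol was 0 → q1
  δ(q0, 1): in q0 (nothing has been read yet), after reading 1 we have: the first symbol was 1 (trap state) → q2
  δ(q1, 0): in q1 (the first symbol was 0), after reading 0 we have: the first symbol was 0 → q1
  δ(q1, 1): in q1 (the first symbol was 0), after reading 1 we have: the first symbol was 0 → q1
  δ(q2, 0): in q2 (the first symbol was 1 (trap state)), after reading 0 we have: the first symbol was 1 (trap state) → q2
  δ(q2, 1): in q2 (the first symbol was 1 (trap state)), after reading 1 we have: the first symbol was 1 (trap state) → q2
A string is accepted iff it ends in {q1}, i.e. the first symbol was 0.
Language: All binary strings starting with 0

Final answer: All binary strings starting with 0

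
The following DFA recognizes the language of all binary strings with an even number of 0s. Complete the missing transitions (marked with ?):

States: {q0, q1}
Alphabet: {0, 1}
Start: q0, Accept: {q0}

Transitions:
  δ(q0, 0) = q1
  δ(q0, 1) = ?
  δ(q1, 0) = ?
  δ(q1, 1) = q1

What each state remembers (consistent with the given transitions and accept states):
  q0: an even number of 0s has been read so far
  q1: an odd number of 0s has been read so far
Filling in the missing entries:
  δ(q0, 1): in q0 (an even number of 0s has been read so far), after reading 1 we have: an even number of 0s has been read so far → q0
  δ(q1, 0): in q1 (an odd number of 0s has been read so far), after reading 0 we have: an even number of 0s has been read so far → q0

Final answer: δ(q0, 1) = q0; δ(q1, 0) = q0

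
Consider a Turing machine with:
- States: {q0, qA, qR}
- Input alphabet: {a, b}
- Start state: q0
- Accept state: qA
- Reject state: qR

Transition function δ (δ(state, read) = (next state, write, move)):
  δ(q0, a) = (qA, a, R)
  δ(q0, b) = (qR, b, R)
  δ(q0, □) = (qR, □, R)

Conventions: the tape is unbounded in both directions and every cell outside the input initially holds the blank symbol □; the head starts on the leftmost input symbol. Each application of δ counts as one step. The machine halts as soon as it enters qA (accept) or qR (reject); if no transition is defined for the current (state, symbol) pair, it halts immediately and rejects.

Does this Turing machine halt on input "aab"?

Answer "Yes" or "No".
Step 0: [q0]aab (head at position 0)
Step 1: δ(q0, a) = (qA, a, R)  ⊢  a[qA]ab (head at position 1)
The machine is in qA, so it halts and accepts.
It halts after 1 steps.

Final answer: Yes - halts after 1 steps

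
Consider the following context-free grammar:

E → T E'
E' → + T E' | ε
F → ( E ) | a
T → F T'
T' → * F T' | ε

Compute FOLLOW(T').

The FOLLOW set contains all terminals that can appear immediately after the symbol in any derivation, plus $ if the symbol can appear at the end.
Useful FIRST sets: FIRST(E') = {+, ε}, FIRST(T') = {*, ε} (both E' and T' are nullable).
FOLLOW(E): E is the start symbol → $; E appears in F → ( E ) followed by ')' → FOLLOW(E) = {), $}.
FOLLOW(E'): E' appears at the right end of E → T E' and of E' → + T E', so FOLLOW(E') ⊇ FOLLOW(E) (the second occurrence adds nothing new). FOLLOW(E') = {), $}.
FOLLOW(T): in E → T E' and E' → + T E', T is followed by E': add FIRST(E') minus ε = {+}; since E' is nullable, also add FOLLOW(E) and FOLLOW(E') = {), $}. FOLLOW(T) = {+, ), $}.
FOLLOW(T'): T' appears at the right end of T → F T' and of T' → * F T', so FOLLOW(T') = FOLLOW(T) = {+, ), $}.

Final answer: {$, ), +}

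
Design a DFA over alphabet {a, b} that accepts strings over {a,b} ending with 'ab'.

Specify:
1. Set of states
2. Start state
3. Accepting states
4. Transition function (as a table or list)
One valid DFA (any DFA recognizing the same language is acceptable):
States: {q0, q1, q2}
Start: q0
Accepting: {q2}
Transitions (accepting states marked with *):
State | a | b | Accepting
-------------------------
q0    | q1 | q0 |  
q1    | q1 | q2 |  
q2    | q1 | q0 | *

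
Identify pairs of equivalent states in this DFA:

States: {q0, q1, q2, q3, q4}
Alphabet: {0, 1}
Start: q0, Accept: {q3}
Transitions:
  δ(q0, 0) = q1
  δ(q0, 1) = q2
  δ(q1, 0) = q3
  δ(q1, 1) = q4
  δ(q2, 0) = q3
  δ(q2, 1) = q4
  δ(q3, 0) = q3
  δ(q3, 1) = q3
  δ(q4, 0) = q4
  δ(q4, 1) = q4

Using the table-filling algorithm:
Round 0 – mark pairs where exactly one state is accepting: (q0,q3), (q1,q3), (q2,q3), (q3,q4)
Round 1 – newly marked: (q0,q1) [on 0: q1 vs q3, already marked]; (q0,q2) [on 0: q1 vs q3, already marked]; (q1,q4) [on 0: q3 vs q4, already marked]; (q2,q4) [on 0: q3 vs q4, already marked]
Round 2 – newly marked: (q0,q4) [on 0: q1 vs q4, already marked]
No further pairs can be marked.
(q1, q2) unmarked: δ(q1,0)=q3, δ(q2,0)=q3; δ(q1,1)=q4, δ(q2,1)=q4 → equivalent
Equivalent pairs: (q1, q2)

Final answer: Equivalent pairs: (q1, q2)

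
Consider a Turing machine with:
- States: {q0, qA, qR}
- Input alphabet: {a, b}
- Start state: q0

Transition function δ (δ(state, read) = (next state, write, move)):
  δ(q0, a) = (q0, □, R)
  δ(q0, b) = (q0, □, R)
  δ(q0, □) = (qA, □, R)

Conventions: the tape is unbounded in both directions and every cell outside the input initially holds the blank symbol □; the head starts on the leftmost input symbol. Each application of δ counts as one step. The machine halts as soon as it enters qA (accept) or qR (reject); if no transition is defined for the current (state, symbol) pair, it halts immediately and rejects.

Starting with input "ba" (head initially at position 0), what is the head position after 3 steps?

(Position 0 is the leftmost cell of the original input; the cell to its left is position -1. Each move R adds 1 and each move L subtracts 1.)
Step 0: [q0]ba (head at position 0)
Step 1: δ(q0, b) = (q0, □, R)  ⊢  □[q0]a (head at position 1)
Step 2: δ(q0, a) = (q0, □, R)  ⊢  □□[q0]□ (head at position 2)
Step 3: δ(q0, □) = (qA, □, R)  ⊢  □□□[qA]□ (head at position 3)
Head position after 3 steps: 3

Final answer: Position 3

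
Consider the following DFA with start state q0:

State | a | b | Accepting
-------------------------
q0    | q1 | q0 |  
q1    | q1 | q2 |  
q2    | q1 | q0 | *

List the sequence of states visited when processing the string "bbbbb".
q0 → q0 → q0 → q0 → q0 → q0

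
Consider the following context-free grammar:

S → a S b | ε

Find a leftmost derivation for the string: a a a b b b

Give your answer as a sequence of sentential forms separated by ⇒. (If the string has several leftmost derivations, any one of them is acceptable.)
Start with S.
Step 1: the leftmost non-terminal is S; apply S → a S b:  a S b
Step 2: the leftmost non-terminal is S; apply S → a S b:  a a S b b
Step 3: the leftmost non-terminal is S; apply S → a S b:  a a a S b b b
Step 4: the leftmost non-terminal is S; apply S → ε:  a a a b b b

Final answer: S ⇒ a S b ⇒ a a S b b ⇒ a a a S b b b ⇒ a a a b b b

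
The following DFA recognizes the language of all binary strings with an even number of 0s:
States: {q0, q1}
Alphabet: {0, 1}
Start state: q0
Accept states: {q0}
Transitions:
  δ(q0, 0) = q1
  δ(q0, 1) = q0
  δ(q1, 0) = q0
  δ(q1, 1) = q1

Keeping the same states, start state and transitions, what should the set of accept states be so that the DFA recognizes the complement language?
The DFA is complete (every state has a transition on every symbol), so the complement
is recognized by the same DFA with accepting and non-accepting states swapped.
Original accept states: {q0}
Complement accept states = All states - Original accept states
= {q0, q1} - {q0}
= {q1}
Complement language: strings with an ODD number of 0s

Final answer: {q1}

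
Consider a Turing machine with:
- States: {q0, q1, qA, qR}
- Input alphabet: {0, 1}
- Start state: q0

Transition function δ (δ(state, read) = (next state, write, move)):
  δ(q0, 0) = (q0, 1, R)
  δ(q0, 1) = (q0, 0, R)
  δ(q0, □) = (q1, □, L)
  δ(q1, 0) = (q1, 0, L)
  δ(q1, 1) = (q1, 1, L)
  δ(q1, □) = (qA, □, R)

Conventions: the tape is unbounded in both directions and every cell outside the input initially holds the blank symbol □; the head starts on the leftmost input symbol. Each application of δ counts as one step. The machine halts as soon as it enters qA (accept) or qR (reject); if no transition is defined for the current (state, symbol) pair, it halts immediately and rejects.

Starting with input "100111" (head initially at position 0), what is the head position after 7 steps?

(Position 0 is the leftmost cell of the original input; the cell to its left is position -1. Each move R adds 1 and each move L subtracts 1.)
Step 0: [q0]100111 (head at position 0)
Step 1: δ(q0, 1) = (q0, 0, R)  ⊢  0[q0]00111 (head at position 1)
Step 2: δ(q0, 0) = (q0, 1, R)  ⊢  01[q0]0111 (head at position 2)
Step 3: δ(q0, 0) = (q0, 1, R)  ⊢  011[q0]111 (head at position 3)
Step 4: δ(q0, 1) = (q0, 0, R)  ⊢  0110[q0]11 (head at position 4)
Step 5: δ(q0, 1) = (q0, 0, R)  ⊢  01100[q0]1 (head at position 5)
Step 6: δ(q0, 1) = (q0, 0, R)  ⊢  011000[q0]□ (head at position 6)
Step 7: δ(q0, □) = (q1, □, L)  ⊢  01100[q1]0□ (head at position 5)
Head position after 7 steps: 5

Final answer: Position 5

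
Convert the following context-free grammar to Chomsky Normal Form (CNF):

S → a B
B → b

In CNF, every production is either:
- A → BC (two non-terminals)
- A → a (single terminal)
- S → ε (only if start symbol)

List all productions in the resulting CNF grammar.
The grammar has no ε-productions or unit productions to eliminate.
S → a B has terminal a in a right-hand side of length ≥ 2: introduce T_a → a and use T_a in place of a.
B → b is already in CNF (single terminal) – keep it.
S → a B becomes S → T_a B.
Resulting CNF grammar (3 productions): T_a → a; B → b; S → T_a B

Final answer: T_a → a; B → b; S → T_a B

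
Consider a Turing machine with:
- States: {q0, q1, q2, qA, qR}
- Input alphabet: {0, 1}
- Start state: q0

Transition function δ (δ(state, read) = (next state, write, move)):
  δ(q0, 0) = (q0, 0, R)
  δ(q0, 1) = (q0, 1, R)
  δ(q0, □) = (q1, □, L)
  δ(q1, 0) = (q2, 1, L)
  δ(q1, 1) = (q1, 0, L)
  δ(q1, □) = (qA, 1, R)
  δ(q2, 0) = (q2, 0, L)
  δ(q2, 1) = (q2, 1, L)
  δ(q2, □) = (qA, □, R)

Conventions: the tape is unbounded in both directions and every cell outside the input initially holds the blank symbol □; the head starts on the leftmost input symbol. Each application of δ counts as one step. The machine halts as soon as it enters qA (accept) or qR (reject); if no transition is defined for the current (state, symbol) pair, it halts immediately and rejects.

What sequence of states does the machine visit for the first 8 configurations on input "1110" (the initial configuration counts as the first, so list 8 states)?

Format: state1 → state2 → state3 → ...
Step 0: [q0]1110 (head at position 0)
Step 1: δ(q0, 1) = (q0, 1, R)  ⊢  1[q0]110 (head at position 1)
Step 2: δ(q0, 1) = (q0, 1, R)  ⊢  11[q0]10 (head at position 2)
Step 3: δ(q0, 1) = (q0, 1, R)  ⊢  111[q0]0 (head at position 3)
Step 4: δ(q0, 0) = (q0, 0, R)  ⊢  1110[q0]□ (head at position 4)
Step 5: δ(q0, □) = (q1, □, L)  ⊢  111[q1]0□ (head at position 3)
Step 6: δ(q1, 0) = (q2, 1, L)  ⊢  11[q2]11□ (head at position 2)
Step 7: δ(q2, 1) = (q2, 1, L)  ⊢  1[q2]111□ (head at position 1)
Reading off the states of these 8 configurations: q0 → q0 → q0 → q0 → q0 → q1 → q2 → q2

Final answer: q0 → q0 → q0 → q0 → q0 → q1 → q2 → q2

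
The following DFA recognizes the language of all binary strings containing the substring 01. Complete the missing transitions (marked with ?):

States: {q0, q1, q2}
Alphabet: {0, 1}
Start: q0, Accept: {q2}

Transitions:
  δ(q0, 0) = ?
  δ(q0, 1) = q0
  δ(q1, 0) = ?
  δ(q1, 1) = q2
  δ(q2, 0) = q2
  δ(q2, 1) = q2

What each state remembers (consistent with the given transitions and accept states):
  q0: 01 not seen yet and the last symbol was not 0
  q1: 01 not seen yet and the last symbol was 0
  q2: the substring 01 has already been seen
Filling in the missing entries:
  δ(q0, 0): in q0 (01 not seen yet and the last symbol was not 0), after reading 0 we have: 01 not seen yet and the last symbol was 0 → q1
  δ(q1, 0): in q1 (01 not seen yet and the last symbol was 0), after reading 0 we have: 01 not seen yet and the last symbol was 0 → q1

Final answer: δ(q0, 0) = q1; δ(q1, 0) = q1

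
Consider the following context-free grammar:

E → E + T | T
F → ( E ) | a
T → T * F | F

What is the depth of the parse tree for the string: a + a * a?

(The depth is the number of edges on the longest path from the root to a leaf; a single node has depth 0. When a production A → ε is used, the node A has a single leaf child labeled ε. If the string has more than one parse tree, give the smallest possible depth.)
The grammar is unambiguous; the parse tree of a + a * a is:
E → E + T at the root (depth 0).
  Left E (depth 1) → T (2) → F (3) → a (4).
  Right T (depth 1) → T * F; that T (2) → F (3) → a (4); F (2) → a (3).
The longest root-to-leaf paths have 4 edges.
Depth = 4.

Final answer: 4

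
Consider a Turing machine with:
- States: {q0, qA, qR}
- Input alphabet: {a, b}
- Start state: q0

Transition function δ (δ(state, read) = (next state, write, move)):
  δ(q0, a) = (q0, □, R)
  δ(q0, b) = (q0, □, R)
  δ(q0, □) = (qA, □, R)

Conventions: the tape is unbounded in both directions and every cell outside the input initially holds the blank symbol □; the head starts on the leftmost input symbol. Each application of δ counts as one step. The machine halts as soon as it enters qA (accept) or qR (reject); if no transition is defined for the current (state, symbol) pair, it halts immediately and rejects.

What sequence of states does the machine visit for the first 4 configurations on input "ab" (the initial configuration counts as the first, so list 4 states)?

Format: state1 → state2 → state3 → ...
Step 0: [q0]ab (head at position 0)
Step 1: δ(q0, a) = (q0, □, R)  ⊢  □[q0]b (head at position 1)
Step 2: δ(q0, b) = (q0, □, R)  ⊢  □□[q0]□ (head at position 2)
Step 3: δ(q0, □) = (qA, □, R)  ⊢  □□□[qA]□ (head at position 3)
Reading off the states of these 4 configurations: q0 → q0 → q0 → qA

Final answer: q0 → q0 → q0 → qA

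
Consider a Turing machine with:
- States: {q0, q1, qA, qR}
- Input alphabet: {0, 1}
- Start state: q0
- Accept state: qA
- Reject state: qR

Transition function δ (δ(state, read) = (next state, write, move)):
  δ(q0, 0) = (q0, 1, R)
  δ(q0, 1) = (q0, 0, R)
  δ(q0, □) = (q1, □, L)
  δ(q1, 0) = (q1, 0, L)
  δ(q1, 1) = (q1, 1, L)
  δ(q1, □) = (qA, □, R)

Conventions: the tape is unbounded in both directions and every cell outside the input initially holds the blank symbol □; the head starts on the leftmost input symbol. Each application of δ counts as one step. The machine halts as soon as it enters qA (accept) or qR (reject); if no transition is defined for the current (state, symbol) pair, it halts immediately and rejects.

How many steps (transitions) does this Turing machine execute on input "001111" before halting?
Step 0: [q0]001111 (head at position 0)
Step 1: δ(q0, 0) = (q0, 1, R)  ⊢  1[q0]01111 (head at position 1)
Step 2: δ(q0, 0) = (q0, 1, R)  ⊢  11[q0]1111 (head at position 2)
Step 3: δ(q0, 1) = (q0, 0, R)  ⊢  110[q0]111 (head at position 3)
Step 4: δ(q0, 1) = (q0, 0, R)  ⊢  1100[q0]11 (head at position 4)
Step 5: δ(q0, 1) = (q0, 0, R)  ⊢  11000[q0]1 (head at position 5)
Step 6: δ(q0, 1) = (q0, 0, R)  ⊢  110000[q0]□ (head at position 6)
Step 7: δ(q0, □) = (q1, □, L)  ⊢  11000[q1]0□ (head at position 5)
Step 8: δ(q1, 0) = (q1, 0, L)  ⊢  1100[q1]00□ (head at position 4)
Step 9: δ(q1, 0) = (q1, 0, L)  ⊢  110[q1]000□ (head at position 3)
Step 10: δ(q1, 0) = (q1, 0, L)  ⊢  11[q1]0000□ (head at position 2)
Step 11: δ(q1, 0) = (q1, 0, L)  ⊢  1[q1]10000□ (head at position 1)
Step 12: δ(q1, 1) = (q1, 1, L)  ⊢  [q1]110000□ (head at position 0)
Step 13: δ(q1, 1) = (q1, 1, L)  ⊢  [q1]□110000□ (head at position -1)
Step 14: δ(q1, □) = (qA, □, R)  ⊢  □[qA]110000□ (head at position 0)
The machine is in qA, so it halts and accepts.
Number of transitions executed: 14.

Final answer: 14 steps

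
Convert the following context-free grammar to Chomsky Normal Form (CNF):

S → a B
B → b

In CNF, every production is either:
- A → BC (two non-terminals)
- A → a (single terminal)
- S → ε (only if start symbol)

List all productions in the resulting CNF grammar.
The grammar has no ε-productions or unit productions to eliminate.
S → a B has terminal a in a right-hand side of length ≥ 2: introduce T_a → a and use T_a in place of a.
B → b is already in CNF (single terminal) – keep it.
S → a B becomes S → T_a B.
Resulting CNF grammar (3 productions): T_a → a; B → b; S → T_a B

Final answer: T_a → a; B → b; S → T_a B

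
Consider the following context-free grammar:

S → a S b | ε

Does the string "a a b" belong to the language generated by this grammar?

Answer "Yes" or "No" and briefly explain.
Every derivation applies S → a S b some number n of times and then S → ε, producing a^n b^n with equally many a's and b's. The string a a b has two a's but only one b, so it cannot be derived.

Final answer: No - no valid derivation exists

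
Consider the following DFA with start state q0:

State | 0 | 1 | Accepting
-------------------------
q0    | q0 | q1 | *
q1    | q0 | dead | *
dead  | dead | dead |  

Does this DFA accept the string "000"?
Start in q0.
Read '0': q0 → q0
Read '0': q0 → q0
Read '0': q0 → q0
Final state q0 is accepting, so the string is accepted.

Final answer: Yes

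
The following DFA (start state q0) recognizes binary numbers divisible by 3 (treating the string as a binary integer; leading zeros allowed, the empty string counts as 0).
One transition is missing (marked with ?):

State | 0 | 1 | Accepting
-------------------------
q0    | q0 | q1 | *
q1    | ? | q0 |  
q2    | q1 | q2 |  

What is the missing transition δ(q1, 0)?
q2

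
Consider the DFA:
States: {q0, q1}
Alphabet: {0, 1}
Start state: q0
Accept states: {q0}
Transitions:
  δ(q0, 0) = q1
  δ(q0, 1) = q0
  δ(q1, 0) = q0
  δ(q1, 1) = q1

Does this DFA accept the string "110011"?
Processing string "110011":
  q0 --1--> q0
  q0 --1--> q0
  q0 --0--> q1
  q1 --0--> q0
  q0 --1--> q0
  q0 --1--> q0
Final state: q0
Accept states: {q0}
q0 is an accept state, so the string is accepted.

Final answer: Yes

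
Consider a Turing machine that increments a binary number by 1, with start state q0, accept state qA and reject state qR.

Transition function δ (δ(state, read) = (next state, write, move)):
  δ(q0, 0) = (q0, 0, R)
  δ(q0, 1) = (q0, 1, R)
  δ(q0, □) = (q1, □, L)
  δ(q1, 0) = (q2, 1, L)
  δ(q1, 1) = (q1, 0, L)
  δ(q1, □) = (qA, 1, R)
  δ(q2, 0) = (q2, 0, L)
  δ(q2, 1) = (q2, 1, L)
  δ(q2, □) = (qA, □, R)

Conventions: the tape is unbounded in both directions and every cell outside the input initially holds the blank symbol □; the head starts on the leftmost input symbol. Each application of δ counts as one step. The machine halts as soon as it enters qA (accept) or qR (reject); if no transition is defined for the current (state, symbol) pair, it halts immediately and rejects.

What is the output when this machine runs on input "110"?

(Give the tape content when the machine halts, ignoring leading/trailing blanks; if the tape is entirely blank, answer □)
Step 0: [q0]110 (head at position 0)
Step 1: δ(q0, 1) = (q0, 1, R)  ⊢  1[q0]10 (head at position 1)
Step 2: δ(q0, 1) = (q0, 1, R)  ⊢  11[q0]0 (head at position 2)
Step 3: δ(q0, 0) = (q0, 0, R)  ⊢  110[q0]□ (head at position 3)
Step 4: δ(q0, □) = (q1, □, L)  ⊢  11[q1]0□ (head at position 2)
Step 5: δ(q1, 0) = (q2, 1, L)  ⊢  1[q2]11□ (head at position 1)
Step 6: δ(q2, 1) = (q2, 1, L)  ⊢  [q2]111□ (head at position 0)
Step 7: δ(q2, 1) = (q2, 1, L)  ⊢  [q2]□111□ (head at position -1)
Step 8: δ(q2, □) = (qA, □, R)  ⊢  □[qA]111□ (head at position 0)
The machine is in qA, so it halts and accepts.
Tape content when halted (ignoring surrounding blanks): 111

Final answer: Output: 111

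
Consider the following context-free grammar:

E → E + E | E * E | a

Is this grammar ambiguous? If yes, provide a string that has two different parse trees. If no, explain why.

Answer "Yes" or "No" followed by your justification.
Two different leftmost derivations of a + a * a:
  (1) E ⇒ E + E ⇒ a + E ⇒ a + E * E ⇒ a + a * E ⇒ a + a * a   (tree groups a + (a * a))
  (2) E ⇒ E * E ⇒ E + E * E ⇒ a + E * E ⇒ a + a * E ⇒ a + a * a   (tree groups (a + a) * a)
Two distinct leftmost derivations = two distinct parse trees, so the grammar is ambiguous.

Final answer: Yes - the string 'a + a * a' has two distinct leftmost derivations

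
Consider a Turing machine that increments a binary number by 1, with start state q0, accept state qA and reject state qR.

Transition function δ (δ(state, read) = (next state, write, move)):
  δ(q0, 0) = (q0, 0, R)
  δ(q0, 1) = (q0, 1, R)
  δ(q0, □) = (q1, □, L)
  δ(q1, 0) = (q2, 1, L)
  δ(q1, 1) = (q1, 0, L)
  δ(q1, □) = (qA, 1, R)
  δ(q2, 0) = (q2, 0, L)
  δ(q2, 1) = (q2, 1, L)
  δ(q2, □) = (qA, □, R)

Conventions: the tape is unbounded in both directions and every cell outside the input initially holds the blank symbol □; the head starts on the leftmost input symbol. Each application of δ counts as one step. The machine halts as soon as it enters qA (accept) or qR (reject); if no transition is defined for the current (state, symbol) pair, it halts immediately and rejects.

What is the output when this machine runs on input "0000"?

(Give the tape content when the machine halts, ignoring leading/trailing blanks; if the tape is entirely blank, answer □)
Step 0: [q0]0000 (head at position 0)
Step 1: δ(q0, 0) = (q0, 0, R)  ⊢  0[q0]000 (head at position 1)
Step 2: δ(q0, 0) = (q0, 0, R)  ⊢  00[q0]00 (head at position 2)
Step 3: δ(q0, 0) = (q0, 0, R)  ⊢  000[q0]0 (head at position 3)
Step 4: δ(q0, 0) = (q0, 0, R)  ⊢  0000[q0]□ (head at position 4)
Step 5: δ(q0, □) = (q1, □, L)  ⊢  000[q1]0□ (head at position 3)
Step 6: δ(q1, 0) = (q2, 1, L)  ⊢  00[q2]01□ (head at position 2)
Step 7: δ(q2, 0) = (q2, 0, L)  ⊢  0[q2]001□ (head at position 1)
Step 8: δ(q2, 0) = (q2, 0, L)  ⊢  [q2]0001□ (head at position 0)
Step 9: δ(q2, 0) = (q2, 0, L)  ⊢  [q2]□0001□ (head at position -1)
Step 10: δ(q2, □) = (qA, □, R)  ⊢  □[qA]0001□ (head at position 0)
The machine is in qA, so it halts and accepts.
Tape content when halted (ignoring surrounding blanks): 0001

Final answer: Output: 0001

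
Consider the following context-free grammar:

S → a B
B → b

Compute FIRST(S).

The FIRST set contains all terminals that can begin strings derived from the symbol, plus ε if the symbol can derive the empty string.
S has the single production S → a B, whose right-hand side begins with the terminal a. So FIRST(S) = {a}.

Final answer: {a}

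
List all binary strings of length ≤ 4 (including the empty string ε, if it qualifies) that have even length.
Checking every binary string of length 0 to 4:
  Length 0: accepted: ε | rejected: (none)
  Length 1: accepted: (none) | rejected: 0, 1
  Length 2: accepted: 00, 01, 10, 11 | rejected: (none)
  Length 3: accepted: (none) | rejected: 000, 001, 010, 011, 100, 101, 110, 111
  Length 4: accepted: 0000, 0001, 0010, 0011, 0100, 0101, 0110, 0111, 1000, 1001, 1010, 1011, 1100, 1101, 1110, 1111 | rejected: (none)
Total: 21 string(s).

Final answer: ε, 00, 01, 10, 11, 0000, 0001, 0010, 0011, 0100, 0101, 0110, 0111, 1000, 1001, 1010, 1011, 1100, 1101, 1110, 1111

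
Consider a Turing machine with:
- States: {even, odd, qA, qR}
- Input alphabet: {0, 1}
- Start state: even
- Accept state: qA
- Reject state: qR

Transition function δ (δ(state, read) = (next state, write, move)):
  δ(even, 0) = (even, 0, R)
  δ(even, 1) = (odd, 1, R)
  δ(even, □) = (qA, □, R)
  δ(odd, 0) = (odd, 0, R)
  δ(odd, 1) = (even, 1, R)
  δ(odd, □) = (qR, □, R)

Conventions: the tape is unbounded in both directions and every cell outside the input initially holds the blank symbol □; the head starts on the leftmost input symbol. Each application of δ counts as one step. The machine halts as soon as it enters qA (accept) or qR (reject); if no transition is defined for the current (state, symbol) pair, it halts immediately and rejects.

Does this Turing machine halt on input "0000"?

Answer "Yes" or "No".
Step 0: [even]0000 (head at position 0)
Step 1: δ(even, 0) = (even, 0, R)  ⊢  0[even]000 (head at position 1)
Step 2: δ(even, 0) = (even, 0, R)  ⊢  00[even]00 (head at position 2)
Step 3: δ(even, 0) = (even, 0, R)  ⊢  000[even]0 (head at position 3)
Step 4: δ(even, 0) = (even, 0, R)  ⊢  0000[even]□ (head at position 4)
Step 5: δ(even, □) = (qA, □, R)  ⊢  0000□[qA]□ (head at position 5)
The machine is in qA, so it halts and accepts.
It halts after 5 steps.

Final answer: Yes - halts after 5 steps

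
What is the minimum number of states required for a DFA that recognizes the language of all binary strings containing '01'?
Language: binary strings containing '01'
Lower bound (Myhill–Nerode): the prefixes ε, 0, 01 are pairwise distinguishable:
  ε vs 01: suffix ε distinguishes them (ε is rejected, 01 is accepted)
  0 vs 01: suffix ε distinguishes them (0 is rejected, 01 is accepted)
  ε vs 0: suffix 1 distinguishes them (ε·1 = 1 is rejected, 0·1 = 01 is accepted)
So any DFA needs at least 3 states.
Upper bound: a DFA with 3 states exists (one state per class above: 'no progress', 'last symbol 0', and 'seen 01' (accepting sink)).
Minimum states: 3

Final answer: 3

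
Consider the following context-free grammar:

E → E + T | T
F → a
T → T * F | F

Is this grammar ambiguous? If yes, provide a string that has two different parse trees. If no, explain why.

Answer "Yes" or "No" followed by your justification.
This is the standard stratified expression grammar: '+' is introduced only by the left-recursive rule E → E + T and '*' only by the left-recursive rule T → T * F, with F → a. For any string, the last '+' must be the one produced at the root E (everything after it is a T containing no '+'), and likewise within each T the last '*' is produced at its root. This fixes the parse tree uniquely (left-associative, '*' binding tighter than '+'), so every string has exactly one parse tree.

Final answer: No - the grammar is unambiguous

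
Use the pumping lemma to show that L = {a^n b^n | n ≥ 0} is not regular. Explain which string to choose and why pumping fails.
Language: L = {a^n b^n | n ≥ 0} (equal numbers of a's followed by b's)
Step 1: Assume for contradiction that L is regular, with pumping length p.
Step 2: Choose s = a^p b^p. Then s ∈ L (it has p a's followed by p b's) and |s| ≥ p.
Step 3: Consider any decomposition s = xyz with |xy| ≤ p and |y| > 0. Since |xy| ≤ p and the first p symbols of s are all a's, y = a^k for some k with 1 ≤ k ≤ p.
Step 4: Pumping up (i = 2): xy²z = a^(p+k) b^p, which has more a's than b's, so xy²z ∉ L.
This contradicts the pumping lemma, so L is not regular.

Final answer: Choose s = a^p b^p. Since |xy| ≤ p, y = a^k with k ≥ 1. Then xy²z = a^(p+k) b^p ∉ L.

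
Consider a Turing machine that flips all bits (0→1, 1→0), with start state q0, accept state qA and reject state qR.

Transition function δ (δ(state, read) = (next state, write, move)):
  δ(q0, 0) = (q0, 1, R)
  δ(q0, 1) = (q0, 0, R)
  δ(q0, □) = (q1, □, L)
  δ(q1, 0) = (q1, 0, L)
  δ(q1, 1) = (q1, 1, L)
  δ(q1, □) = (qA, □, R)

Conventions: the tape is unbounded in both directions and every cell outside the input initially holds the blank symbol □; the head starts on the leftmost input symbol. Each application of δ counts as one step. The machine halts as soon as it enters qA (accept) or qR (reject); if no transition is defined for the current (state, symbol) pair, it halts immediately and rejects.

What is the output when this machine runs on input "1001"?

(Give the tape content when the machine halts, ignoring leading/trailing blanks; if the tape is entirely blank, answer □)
Step 0: [q0]1001 (head at position 0)
Step 1: δ(q0, 1) = (q0, 0, R)  ⊢  0[q0]001 (head at position 1)
Step 2: δ(q0, 0) = (q0, 1, R)  ⊢  01[q0]01 (head at position 2)
Step 3: δ(q0, 0) = (q0, 1, R)  ⊢  011[q0]1 (head at position 3)
Step 4: δ(q0, 1) = (q0, 0, R)  ⊢  0110[q0]□ (head at position 4)
Step 5: δ(q0, □) = (q1, □, L)  ⊢  011[q1]0□ (head at position 3)
Step 6: δ(q1, 0) = (q1, 0, L)  ⊢  01[q1]10□ (head at position 2)
Step 7: δ(q1, 1) = (q1, 1, L)  ⊢  0[q1]110□ (head at position 1)
Step 8: δ(q1, 1) = (q1, 1, L)  ⊢  [q1]0110□ (head at position 0)
Step 9: δ(q1, 0) = (q1, 0, L)  ⊢  [q1]□0110□ (head at position -1)
Step 10: δ(q1, □) = (qA, □, R)  ⊢  □[qA]0110□ (head at position 0)
The machine is in qA, so it halts and accepts.
Tape content when halted (ignoring surrounding blanks): 0110

Final answer: Output: 0110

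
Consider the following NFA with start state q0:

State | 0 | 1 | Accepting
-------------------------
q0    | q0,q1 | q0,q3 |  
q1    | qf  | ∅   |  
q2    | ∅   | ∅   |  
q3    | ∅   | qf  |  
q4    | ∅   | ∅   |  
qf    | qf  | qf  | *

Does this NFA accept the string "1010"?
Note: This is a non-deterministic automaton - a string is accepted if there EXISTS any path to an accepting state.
Track the set of states the NFA could be in: start {q0}
Read '1': {q0} → {q0, q3}
Read '0': {q0, q3} → {q0, q1}
Read '1': {q0, q1} → {q0, q3}
Read '0': {q0, q3} → {q0, q1}
Final set {q0, q1} contains no accepting state → rejected.

Final answer: No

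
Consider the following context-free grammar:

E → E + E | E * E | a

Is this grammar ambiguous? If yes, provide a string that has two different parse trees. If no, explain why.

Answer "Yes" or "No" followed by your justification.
Two different leftmost derivations of a + a * a:
  (1) E ⇒ E + E ⇒ a + E ⇒ a + E * E ⇒ a + a * E ⇒ a + a * a   (tree groups a + (a * a))
  (2) E ⇒ E * E ⇒ E + E * E ⇒ a + E * E ⇒ a + a * E ⇒ a + a * a   (tree groups (a + a) * a)
Two distinct leftmost derivations = two distinct parse trees, so the grammar is ambiguous.

Final answer: Yes - the string 'a + a * a' has two distinct leftmost derivations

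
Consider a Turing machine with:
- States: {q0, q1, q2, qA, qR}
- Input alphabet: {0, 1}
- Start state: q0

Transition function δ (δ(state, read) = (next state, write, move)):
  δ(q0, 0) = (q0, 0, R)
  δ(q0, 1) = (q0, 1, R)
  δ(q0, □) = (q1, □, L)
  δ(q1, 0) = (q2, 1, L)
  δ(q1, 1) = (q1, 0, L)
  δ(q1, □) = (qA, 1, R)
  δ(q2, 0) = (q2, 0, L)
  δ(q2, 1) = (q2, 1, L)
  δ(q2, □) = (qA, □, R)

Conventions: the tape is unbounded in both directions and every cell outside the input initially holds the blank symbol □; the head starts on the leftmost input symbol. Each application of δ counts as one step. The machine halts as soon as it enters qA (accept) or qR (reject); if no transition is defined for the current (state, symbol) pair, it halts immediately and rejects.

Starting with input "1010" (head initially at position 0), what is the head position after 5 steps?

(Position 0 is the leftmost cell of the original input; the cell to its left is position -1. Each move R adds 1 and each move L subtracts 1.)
Step 0: [q0]1010 (head at position 0)
Step 1: δ(q0, 1) = (q0, 1, R)  ⊢  1[q0]010 (head at position 1)
Step 2: δ(q0, 0) = (q0, 0, R)  ⊢  10[q0]10 (head at position 2)
Step 3: δ(q0, 1) = (q0, 1, R)  ⊢  101[q0]0 (head at position 3)
Step 4: δ(q0, 0) = (q0, 0, R)  ⊢  1010[q0]□ (head at position 4)
Step 5: δ(q0, □) = (q1, □, L)  ⊢  101[q1]0□ (head at position 3)
Head position after 5 steps: 3

Final answer: Position 3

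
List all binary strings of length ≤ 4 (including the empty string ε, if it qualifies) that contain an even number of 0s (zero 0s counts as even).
Checking every binary string of length 0 to 4:
  Length 0: accepted: ε | rejected: (none)
  Length 1: accepted: 1 | rejected: 0
  Length 2: accepted: 00, 11 | rejected: 01, 10
  Length 3: accepted: 001, 010, 100, 111 | rejected: 000, 011, 101, 110
  Length 4: accepted: 0000, 0011, 0101, 0110, 1001, 1010, 1100, 1111 | rejected: 0001, 0010, 0100, 0111, 1000, 1011, 1101, 1110
Total: 16 string(s).

Final answer: ε, 1, 00, 11, 001, 010, 100, 111, 0000, 0011, 0101, 0110, 1001, 1010, 1100, 1111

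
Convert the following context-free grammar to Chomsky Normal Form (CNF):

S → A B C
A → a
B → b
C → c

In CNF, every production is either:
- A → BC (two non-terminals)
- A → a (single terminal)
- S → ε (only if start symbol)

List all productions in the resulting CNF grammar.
The grammar has no ε-productions or unit productions to eliminate.
A → a is already in CNF (single terminal) – keep it.
B → b is already in CNF (single terminal) – keep it.
C → c is already in CNF (single terminal) – keep it.
S → A B C has 3 symbols on the right: break it into binary productions S → A X0, X0 → B C.
Resulting CNF grammar (5 productions): A → a; B → b; C → c; S → A X0; X0 → B C

Final answer: A → a; B → b; C → c; S → A X0; X0 → B C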